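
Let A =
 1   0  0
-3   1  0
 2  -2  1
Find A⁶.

A = I + N where N = [[0, 0, 0], [-3, 0, 0], [2, -2, 0]] is strictly lower-triangular, so N³ = 0.
(I + N)⁶ = I + 6·N + 15·N² = [[1, 0, 0], [-18, 1, 0], [102, -12, 1]].

[[1, 0, 0], [-18, 1, 0], [102, -12, 1]]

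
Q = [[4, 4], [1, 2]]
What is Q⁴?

Q² = [[20, 24], [6, 8]]
Q³ = [[104, 128], [32, 40]]
Q⁴ = [[544, 672], [168, 208]]

[[544, 672], [168, 208]]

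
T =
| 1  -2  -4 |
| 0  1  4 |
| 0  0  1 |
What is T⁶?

T = I + N where N = [[0, -2, -4], [0, 0, 4], [0, 0, 0]] is strictly upper-triangular, so N³ = 0.
(I + N)⁶ = I + 6·N + 15·N² = [[1, -12, -144], [0, 1, 24], [0, 0, 1]].

[[1, -12, -144], [0, 1, 24], [0, 0, 1]]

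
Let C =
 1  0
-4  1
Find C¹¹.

[[1, 0], [-44, 1]]

C = I + N where N = [[0, 0], [-4, 0]] is strictly lower-triangular, so N² = 0.
(I + N)¹¹ = I + 11·N = [[1, 0], [-44, 1]].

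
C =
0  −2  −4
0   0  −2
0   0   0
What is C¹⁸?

C is strictly triangular, hence nilpotent: C³ = 0, so C¹⁸ = 0.

[[0, 0, 0], [0, 0, 0], [0, 0, 0]]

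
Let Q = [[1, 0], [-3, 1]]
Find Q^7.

Q = I + N where N = [[0, 0], [-3, 0]] is strictly lower-triangular, so N^2 = 0.
(I + N)^7 = I + 7·N = [[1, 0], [-21, 1]].

[[1, 0], [-21, 1]]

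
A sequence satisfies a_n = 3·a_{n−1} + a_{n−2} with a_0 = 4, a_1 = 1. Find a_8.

With companion matrix C = [[3, 1], [1, 0]], [a_n, a_{n−1}]ᵀ = C·[a_{n−1}, a_{n−2}]ᵀ, so [a_8, a_7]ᵀ = C⁷·[a_1, a_0]ᵀ.
C⁷ = [[3927, 1189], [1189, 360]], giving [a_8, a_7]ᵀ = [[8683], [2629]].

8683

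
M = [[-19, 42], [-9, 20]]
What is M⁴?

[[-89, 210], [-45, 106]]

tr M = 1 and det M = -2, so the characteristic polynomial is λ² − (1)λ + (-2) with roots 2 and -1.
Eigenvectors give P = [[-2, -7], [-1, -3]] with P⁻¹ = [[3, -7], [-1, 2]], and M = P·diag(2, -1)·P⁻¹.
Then M⁴ = P·diag(16, 1)·P⁻¹ = [[-32, -7], [-16, -3]] · [[3, -7], [-1, 2]] = [[-89, 210], [-45, 106]].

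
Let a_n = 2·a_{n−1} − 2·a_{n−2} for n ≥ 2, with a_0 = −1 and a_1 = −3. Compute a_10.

−64

With companion matrix M = [[2, −2], [1, 0]], [a_n, a_{n−1}]ᵀ = M·[a_{n−1}, a_{n−2}]ᵀ, so [a_10, a_9]ᵀ = M⁹·[a_1, a_0]ᵀ.
M⁹ = [[32, −32], [16, 0]], giving [a_10, a_9]ᵀ = [[−64], [−48]].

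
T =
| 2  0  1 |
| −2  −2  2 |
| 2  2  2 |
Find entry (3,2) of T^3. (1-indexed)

T^2 = [[6, 2, 4], [4, 8, −2], [4, 0, 10]]
T^3 = [[16, 4, 18], [−12, −20, 16], [28, 20, 24]]

20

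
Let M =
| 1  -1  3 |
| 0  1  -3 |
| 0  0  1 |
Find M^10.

[[1, -10, 165], [0, 1, -30], [0, 0, 1]]

M = I + N where N = [[0, -1, 3], [0, 0, -3], [0, 0, 0]] is strictly upper-triangular, so N^3 = 0.
(I + N)^10 = I + 10·N + 45·N^2 = [[1, -10, 165], [0, 1, -30], [0, 0, 1]].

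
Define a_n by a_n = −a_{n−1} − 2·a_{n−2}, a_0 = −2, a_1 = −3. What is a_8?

19

With companion matrix B = [[−1, −2], [1, 0]], [a_n, a_{n−1}]ᵀ = B·[a_{n−1}, a_{n−2}]ᵀ, so [a_8, a_7]ᵀ = B⁷·[a_1, a_0]ᵀ.
B⁷ = [[3, −14], [7, 10]], giving [a_8, a_7]ᵀ = [[19], [−41]].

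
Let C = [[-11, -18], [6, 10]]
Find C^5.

tr C = -1 and det C = -2, so the characteristic polynomial is λ² − (-1)λ + (-2) with roots 1 and -2.
Eigenvectors give P = [[-3, -2], [2, 1]] with P⁻¹ = [[1, 2], [-2, -3]], and C = P·diag(1, -2)·P⁻¹.
Then C^5 = P·diag(1, -32)·P⁻¹ = [[-3, 64], [2, -32]] · [[1, 2], [-2, -3]] = [[-131, -198], [66, 100]].

[[-131, -198], [66, 100]]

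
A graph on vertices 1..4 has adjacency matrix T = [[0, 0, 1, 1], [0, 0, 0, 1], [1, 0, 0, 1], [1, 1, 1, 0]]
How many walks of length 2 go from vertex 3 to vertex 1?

1

The number of length-2 walks from vertex 3 to vertex 1 is entry (3,1) of T^2, where T is the adjacency matrix.
T^2 = [[2, 1, 1, 1], [1, 1, 1, 0], [1, 1, 2, 1], [1, 0, 1, 3]]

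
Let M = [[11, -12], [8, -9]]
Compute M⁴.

tr M = 2 and det M = -3, so the characteristic polynomial is λ² − (2)λ + (-3) with roots 3 and -1.
Eigenvectors give P = [[3, 1], [2, 1]] with P⁻¹ = [[1, -1], [-2, 3]], and M = P·diag(3, -1)·P⁻¹.
Then M⁴ = P·diag(81, 1)·P⁻¹ = [[243, 1], [162, 1]] · [[1, -1], [-2, 3]] = [[241, -240], [160, -159]].

[[241, -240], [160, -159]]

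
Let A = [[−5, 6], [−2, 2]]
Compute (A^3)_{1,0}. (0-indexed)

−14

tr A = −3 and det A = 2, so the characteristic polynomial is λ² − (−3)λ + (2) with roots −2 and −1.
Eigenvectors give P = [[−2, −3], [−1, −2]] with P⁻¹ = [[−2, 3], [1, −2]], and A = P·diag(−2, −1)·P⁻¹.
Then A^3 = P·diag(−8, −1)·P⁻¹ = [[16, 3], [8, 2]] · [[−2, 3], [1, −2]] = [[−29, 42], [−14, 20]].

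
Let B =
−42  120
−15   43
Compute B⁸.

[[−50184, 151320], [−18915, 57001]]

tr B = 1 and det B = −6, so the characteristic polynomial is λ² − (1)λ + (−6) with roots −2 and 3.
Eigenvectors give P = [[3, 8], [1, 3]] with P⁻¹ = [[3, −8], [−1, 3]], and B = P·diag(−2, 3)·P⁻¹.
Then B⁸ = P·diag(256, 6561)·P⁻¹ = [[768, 52488], [256, 19683]] · [[3, −8], [−1, 3]] = [[−50184, 151320], [−18915, 57001]].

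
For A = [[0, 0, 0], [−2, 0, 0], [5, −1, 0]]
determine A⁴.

A is strictly triangular, hence nilpotent: A³ = 0, so A⁴ = 0.

[[0, 0, 0], [0, 0, 0], [0, 0, 0]]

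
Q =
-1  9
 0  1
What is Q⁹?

[[-1, 9], [0, 1]]

Q² = I (check: tr Q = 0 and det Q = -1), so Q⁹ = Q since 9 is odd.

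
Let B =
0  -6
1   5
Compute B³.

tr B = 5 and det B = 6, so the characteristic polynomial is λ² − (5)λ + (6) with roots 2 and 3.
Eigenvectors give P = [[3, 2], [-1, -1]] with P⁻¹ = [[1, 2], [-1, -3]], and B = P·diag(2, 3)·P⁻¹.
Then B³ = P·diag(8, 27)·P⁻¹ = [[24, 54], [-8, -27]] · [[1, 2], [-1, -3]] = [[-30, -114], [19, 65]].

[[-30, -114], [19, 65]]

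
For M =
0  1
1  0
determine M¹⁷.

M² = I (check: tr M = 0 and det M = -1), so M¹⁷ = M since 17 is odd.

[[0, 1], [1, 0]]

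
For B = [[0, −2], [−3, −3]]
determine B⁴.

B² = [[6, 6], [9, 15]]
B³ = [[−18, −30], [−45, −63]]
B⁴ = [[90, 126], [189, 279]]

[[90, 126], [189, 279]]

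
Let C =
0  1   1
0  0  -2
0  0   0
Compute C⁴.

[[0, 0, 0], [0, 0, 0], [0, 0, 0]]

C is strictly triangular, hence nilpotent: C³ = 0, so C⁴ = 0.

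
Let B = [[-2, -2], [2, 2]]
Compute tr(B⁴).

0

B² = [[0, 0], [0, 0]]
B³ = [[0, 0], [0, 0]]
B⁴ = [[0, 0], [0, 0]]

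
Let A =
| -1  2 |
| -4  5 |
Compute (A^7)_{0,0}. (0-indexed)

-2185

tr A = 4 and det A = 3, so the characteristic polynomial is λ² − (4)λ + (3) with roots 1 and 3.
Eigenvectors give P = [[1, -1], [1, -2]] with P⁻¹ = [[2, -1], [1, -1]], and A = P·diag(1, 3)·P⁻¹.
Then A^7 = P·diag(1, 2187)·P⁻¹ = [[1, -2187], [1, -4374]] · [[2, -1], [1, -1]] = [[-2185, 2186], [-4372, 4373]].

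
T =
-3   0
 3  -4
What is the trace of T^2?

25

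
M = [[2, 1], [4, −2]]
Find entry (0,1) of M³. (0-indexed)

M² = [[8, 0], [0, 8]]
M³ = [[16, 8], [32, −16]]

8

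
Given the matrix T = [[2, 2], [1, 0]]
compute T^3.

T^2 = [[6, 4], [2, 2]]
T^3 = [[16, 12], [6, 4]]

[[16, 12], [6, 4]]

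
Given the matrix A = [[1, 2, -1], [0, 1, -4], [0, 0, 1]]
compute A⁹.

A = I + N where N = [[0, 2, -1], [0, 0, -4], [0, 0, 0]] is strictly upper-triangular, so N³ = 0.
(I + N)⁹ = I + 9·N + 36·N² = [[1, 18, -297], [0, 1, -36], [0, 0, 1]].

[[1, 18, -297], [0, 1, -36], [0, 0, 1]]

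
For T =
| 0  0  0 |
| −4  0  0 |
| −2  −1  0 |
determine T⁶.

[[0, 0, 0], [0, 0, 0], [0, 0, 0]]

T is strictly triangular, hence nilpotent: T³ = 0, so T⁶ = 0.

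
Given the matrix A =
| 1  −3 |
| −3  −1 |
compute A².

[[10, 0], [0, 10]]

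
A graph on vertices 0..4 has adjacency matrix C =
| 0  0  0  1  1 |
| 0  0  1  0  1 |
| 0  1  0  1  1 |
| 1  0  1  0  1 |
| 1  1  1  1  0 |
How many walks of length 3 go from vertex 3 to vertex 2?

7

The number of length-3 walks from vertex 3 to vertex 2 is entry (3,2) of C³, where C is the adjacency matrix.
C² = [[2, 1, 2, 1, 1], [1, 2, 1, 2, 1], [2, 1, 3, 1, 2], [1, 2, 1, 3, 2], [1, 1, 2, 2, 4]]
C³ = [[2, 3, 3, 5, 6], [3, 2, 5, 3, 6], [3, 5, 4, 7, 7], [5, 3, 7, 4, 7], [6, 6, 7, 7, 6]]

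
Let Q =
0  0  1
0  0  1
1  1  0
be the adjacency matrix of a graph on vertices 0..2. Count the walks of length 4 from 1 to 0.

2

The number of length-4 walks from vertex 1 to vertex 0 is entry (1,0) of Q^4, where Q is the adjacency matrix.
Q^2 = [[1, 1, 0], [1, 1, 0], [0, 0, 2]]
Q^3 = [[0, 0, 2], [0, 0, 2], [2, 2, 0]]
Q^4 = [[2, 2, 0], [2, 2, 0], [0, 0, 4]]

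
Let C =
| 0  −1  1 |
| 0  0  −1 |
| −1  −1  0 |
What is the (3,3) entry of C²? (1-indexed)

0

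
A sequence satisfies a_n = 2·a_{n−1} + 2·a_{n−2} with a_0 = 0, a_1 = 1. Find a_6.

120

With companion matrix B = [[2, 2], [1, 0]], [a_n, a_{n−1}]ᵀ = B·[a_{n−1}, a_{n−2}]ᵀ, so [a_6, a_5]ᵀ = B⁵·[a_1, a_0]ᵀ.
B⁵ = [[120, 88], [44, 32]], giving [a_6, a_5]ᵀ = [[120], [44]].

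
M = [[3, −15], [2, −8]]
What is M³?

[[87, −285], [38, −122]]

tr M = −5 and det M = 6, so the characteristic polynomial is λ² − (−5)λ + (6) with roots −2 and −3.
Eigenvectors give P = [[3, −5], [1, −2]] with P⁻¹ = [[2, −5], [1, −3]], and M = P·diag(−2, −3)·P⁻¹.
Then M³ = P·diag(−8, −27)·P⁻¹ = [[−24, 135], [−8, 54]] · [[2, −5], [1, −3]] = [[87, −285], [38, −122]].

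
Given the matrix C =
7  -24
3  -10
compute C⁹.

[[4087, -12264], [1533, -4600]]

tr C = -3 and det C = 2, so the characteristic polynomial is λ² − (-3)λ + (2) with roots -2 and -1.
Eigenvectors give P = [[-8, 3], [-3, 1]] with P⁻¹ = [[1, -3], [3, -8]], and C = P·diag(-2, -1)·P⁻¹.
Then C⁹ = P·diag(-512, -1)·P⁻¹ = [[4096, -3], [1536, -1]] · [[1, -3], [3, -8]] = [[4087, -12264], [1533, -4600]].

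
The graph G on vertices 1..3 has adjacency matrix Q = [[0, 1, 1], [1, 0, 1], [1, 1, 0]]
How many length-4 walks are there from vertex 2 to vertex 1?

The number of length-4 walks from vertex 2 to vertex 1 is entry (2,1) of Q⁴, where Q is the adjacency matrix.
Q² = [[2, 1, 1], [1, 2, 1], [1, 1, 2]]
Q³ = [[2, 3, 3], [3, 2, 3], [3, 3, 2]]
Q⁴ = [[6, 5, 5], [5, 6, 5], [5, 5, 6]]

5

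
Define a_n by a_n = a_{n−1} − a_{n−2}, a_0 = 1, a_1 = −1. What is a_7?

−1

With companion matrix A = [[1, −1], [1, 0]], [a_n, a_{n−1}]ᵀ = A·[a_{n−1}, a_{n−2}]ᵀ, so [a_7, a_6]ᵀ = A^6·[a_1, a_0]ᵀ.
A^6 = [[1, 0], [0, 1]], giving [a_7, a_6]ᵀ = [[−1], [1]].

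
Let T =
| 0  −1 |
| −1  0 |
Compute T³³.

T² = I (check: tr T = 0 and det T = −1), so T³³ = T since 33 is odd.

[[0, −1], [−1, 0]]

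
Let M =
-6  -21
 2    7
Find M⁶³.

[[-6, -21], [2, 7]]

M² = M (a projection; rank 1, trace 1), so M⁶³ = M.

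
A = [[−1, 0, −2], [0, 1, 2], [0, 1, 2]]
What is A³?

[[−1, −4, −10], [0, 9, 18], [0, 9, 18]]

A² = [[1, −2, −2], [0, 3, 6], [0, 3, 6]]
A³ = [[−1, −4, −10], [0, 9, 18], [0, 9, 18]]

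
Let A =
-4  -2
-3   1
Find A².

[[22, 6], [9, 7]]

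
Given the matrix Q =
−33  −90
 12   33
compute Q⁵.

[[−2673, −7290], [972, 2673]]

tr Q = 0 and det Q = −9, so the characteristic polynomial is λ² − (0)λ + (−9) with roots −3 and 3.
Eigenvectors give P = [[−3, 5], [1, −2]] with P⁻¹ = [[−2, −5], [−1, −3]], and Q = P·diag(−3, 3)·P⁻¹.
Then Q⁵ = P·diag(−243, 243)·P⁻¹ = [[729, 1215], [−243, −486]] · [[−2, −5], [−1, −3]] = [[−2673, −7290], [972, 2673]].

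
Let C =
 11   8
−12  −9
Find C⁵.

[[731, 488], [−732, −489]]

tr C = 2 and det C = −3, so the characteristic polynomial is λ² − (2)λ + (−3) with roots −1 and 3.
Eigenvectors give P = [[−2, −1], [3, 1]] with P⁻¹ = [[1, 1], [−3, −2]], and C = P·diag(−1, 3)·P⁻¹.
Then C⁵ = P·diag(−1, 243)·P⁻¹ = [[2, −243], [−3, 243]] · [[1, 1], [−3, −2]] = [[731, 488], [−732, −489]].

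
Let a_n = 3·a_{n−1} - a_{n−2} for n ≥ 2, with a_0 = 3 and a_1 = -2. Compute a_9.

With companion matrix Q = [[3, -1], [1, 0]], [a_n, a_{n−1}]ᵀ = Q·[a_{n−1}, a_{n−2}]ᵀ, so [a_9, a_8]ᵀ = Q⁸·[a_1, a_0]ᵀ.
Q⁸ = [[2584, -987], [987, -377]], giving [a_9, a_8]ᵀ = [[-8129], [-3105]].

-8129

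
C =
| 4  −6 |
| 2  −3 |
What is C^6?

[[4, −6], [2, −3]]

C² = C (a projection; rank 1, trace 1), so C^6 = C.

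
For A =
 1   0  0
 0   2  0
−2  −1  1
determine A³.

A² = [[1, 0, 0], [0, 4, 0], [−4, −3, 1]]
A³ = [[1, 0, 0], [0, 8, 0], [−6, −7, 1]]

[[1, 0, 0], [0, 8, 0], [−6, −7, 1]]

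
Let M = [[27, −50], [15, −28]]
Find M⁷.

[[11703, −23150], [6945, −13762]]

tr M = −1 and det M = −6, so the characteristic polynomial is λ² − (−1)λ + (−6) with roots −3 and 2.
Eigenvectors give P = [[−5, 2], [−3, 1]] with P⁻¹ = [[1, −2], [3, −5]], and M = P·diag(−3, 2)·P⁻¹.
Then M⁷ = P·diag(−2187, 128)·P⁻¹ = [[10935, 256], [6561, 128]] · [[1, −2], [3, −5]] = [[11703, −23150], [6945, −13762]].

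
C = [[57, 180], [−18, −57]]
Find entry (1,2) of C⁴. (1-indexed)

0

tr C = 0 and det C = −9, so the characteristic polynomial is λ² − (0)λ + (−9) with roots −3 and 3.
Eigenvectors give P = [[−3, 10], [1, −3]] with P⁻¹ = [[3, 10], [1, 3]], and C = P·diag(−3, 3)·P⁻¹.
Then C⁴ = P·diag(81, 81)·P⁻¹ = [[−243, 810], [81, −243]] · [[3, 10], [1, 3]] = [[81, 0], [0, 81]].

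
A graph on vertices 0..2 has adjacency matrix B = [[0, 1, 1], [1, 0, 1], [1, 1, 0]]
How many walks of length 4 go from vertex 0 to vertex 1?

The number of length-4 walks from vertex 0 to vertex 1 is entry (0,1) of B^4, where B is the adjacency matrix.
B^2 = [[2, 1, 1], [1, 2, 1], [1, 1, 2]]
B^3 = [[2, 3, 3], [3, 2, 3], [3, 3, 2]]
B^4 = [[6, 5, 5], [5, 6, 5], [5, 5, 6]]

5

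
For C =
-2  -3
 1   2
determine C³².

C² = I (check: tr C = 0 and det C = -1), so C³² = I since 32 is even.

[[1, 0], [0, 1]]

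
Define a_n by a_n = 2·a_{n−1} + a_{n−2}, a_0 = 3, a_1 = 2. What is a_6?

227

With companion matrix T = [[2, 1], [1, 0]], [a_n, a_{n−1}]ᵀ = T·[a_{n−1}, a_{n−2}]ᵀ, so [a_6, a_5]ᵀ = T⁵·[a_1, a_0]ᵀ.
T⁵ = [[70, 29], [29, 12]], giving [a_6, a_5]ᵀ = [[227], [94]].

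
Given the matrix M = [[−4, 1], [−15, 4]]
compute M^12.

M² = I (check: tr M = 0 and det M = −1), so M^12 = I since 12 is even.

[[1, 0], [0, 1]]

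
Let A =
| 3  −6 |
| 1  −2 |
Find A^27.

[[3, −6], [1, −2]]

A² = A (a projection; rank 1, trace 1), so A^27 = A.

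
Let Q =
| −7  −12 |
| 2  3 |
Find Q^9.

tr Q = −4 and det Q = 3, so the characteristic polynomial is λ² − (−4)λ + (3) with roots −3 and −1.
Eigenvectors give P = [[3, −2], [−1, 1]] with P⁻¹ = [[1, 2], [1, 3]], and Q = P·diag(−3, −1)·P⁻¹.
Then Q^9 = P·diag(−19683, −1)·P⁻¹ = [[−59049, 2], [19683, −1]] · [[1, 2], [1, 3]] = [[−59047, −118092], [19682, 39363]].

[[−59047, −118092], [19682, 39363]]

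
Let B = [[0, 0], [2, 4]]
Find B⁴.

B² = [[0, 0], [8, 16]]
B³ = [[0, 0], [32, 64]]
B⁴ = [[0, 0], [128, 256]]

[[0, 0], [128, 256]]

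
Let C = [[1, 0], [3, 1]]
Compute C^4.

[[1, 0], [12, 1]]

C = I + N where N = [[0, 0], [3, 0]] is strictly lower-triangular, so N^2 = 0.
(I + N)^4 = I + 4·N = [[1, 0], [12, 1]].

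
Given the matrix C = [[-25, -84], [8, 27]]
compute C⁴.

[[-479, -1680], [160, 561]]

tr C = 2 and det C = -3, so the characteristic polynomial is λ² − (2)λ + (-3) with roots 3 and -1.
Eigenvectors give P = [[-3, 7], [1, -2]] with P⁻¹ = [[2, 7], [1, 3]], and C = P·diag(3, -1)·P⁻¹.
Then C⁴ = P·diag(81, 1)·P⁻¹ = [[-243, 7], [81, -2]] · [[2, 7], [1, 3]] = [[-479, -1680], [160, 561]].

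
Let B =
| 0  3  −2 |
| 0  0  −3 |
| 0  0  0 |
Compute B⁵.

B is strictly triangular, hence nilpotent: B³ = 0, so B⁵ = 0.

[[0, 0, 0], [0, 0, 0], [0, 0, 0]]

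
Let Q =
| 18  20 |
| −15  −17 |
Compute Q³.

tr Q = 1 and det Q = −6, so the characteristic polynomial is λ² − (1)λ + (−6) with roots −2 and 3.
Eigenvectors give P = [[−1, 4], [1, −3]] with P⁻¹ = [[3, 4], [1, 1]], and Q = P·diag(−2, 3)·P⁻¹.
Then Q³ = P·diag(−8, 27)·P⁻¹ = [[8, 108], [−8, −81]] · [[3, 4], [1, 1]] = [[132, 140], [−105, −113]].

[[132, 140], [−105, −113]]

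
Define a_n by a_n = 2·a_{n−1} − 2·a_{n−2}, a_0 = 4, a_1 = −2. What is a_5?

8

With companion matrix T = [[2, −2], [1, 0]], [a_n, a_{n−1}]ᵀ = T·[a_{n−1}, a_{n−2}]ᵀ, so [a_5, a_4]ᵀ = T^4·[a_1, a_0]ᵀ.
T^4 = [[−4, 0], [0, −4]], giving [a_5, a_4]ᵀ = [[8], [−16]].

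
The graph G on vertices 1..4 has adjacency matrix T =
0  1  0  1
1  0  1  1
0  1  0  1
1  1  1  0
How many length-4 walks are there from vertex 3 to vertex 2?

9

The number of length-4 walks from vertex 3 to vertex 2 is entry (3,2) of T⁴, where T is the adjacency matrix.
T² = [[2, 1, 2, 1], [1, 3, 1, 2], [2, 1, 2, 1], [1, 2, 1, 3]]
T³ = [[2, 5, 2, 5], [5, 4, 5, 5], [2, 5, 2, 5], [5, 5, 5, 4]]
T⁴ = [[10, 9, 10, 9], [9, 15, 9, 14], [10, 9, 10, 9], [9, 14, 9, 15]]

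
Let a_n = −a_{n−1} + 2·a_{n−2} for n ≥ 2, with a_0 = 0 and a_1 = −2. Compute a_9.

−342

With companion matrix A = [[−1, 2], [1, 0]], [a_n, a_{n−1}]ᵀ = A·[a_{n−1}, a_{n−2}]ᵀ, so [a_9, a_8]ᵀ = A⁸·[a_1, a_0]ᵀ.
A⁸ = [[171, −170], [−85, 86]], giving [a_9, a_8]ᵀ = [[−342], [170]].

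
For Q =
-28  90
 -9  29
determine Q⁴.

[[-134, 450], [-45, 151]]

tr Q = 1 and det Q = -2, so the characteristic polynomial is λ² − (1)λ + (-2) with roots -1 and 2.
Eigenvectors give P = [[10, 3], [3, 1]] with P⁻¹ = [[1, -3], [-3, 10]], and Q = P·diag(-1, 2)·P⁻¹.
Then Q⁴ = P·diag(1, 16)·P⁻¹ = [[10, 48], [3, 16]] · [[1, -3], [-3, 10]] = [[-134, 450], [-45, 151]].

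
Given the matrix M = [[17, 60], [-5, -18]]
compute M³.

tr M = -1 and det M = -6, so the characteristic polynomial is λ² − (-1)λ + (-6) with roots 2 and -3.
Eigenvectors give P = [[-4, 3], [1, -1]] with P⁻¹ = [[-1, -3], [-1, -4]], and M = P·diag(2, -3)·P⁻¹.
Then M³ = P·diag(8, -27)·P⁻¹ = [[-32, -81], [8, 27]] · [[-1, -3], [-1, -4]] = [[113, 420], [-35, -132]].

[[113, 420], [-35, -132]]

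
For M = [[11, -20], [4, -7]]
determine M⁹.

tr M = 4 and det M = 3, so the characteristic polynomial is λ² − (4)λ + (3) with roots 3 and 1.
Eigenvectors give P = [[-5, -2], [-2, -1]] with P⁻¹ = [[-1, 2], [2, -5]], and M = P·diag(3, 1)·P⁻¹.
Then M⁹ = P·diag(19683, 1)·P⁻¹ = [[-98415, -2], [-39366, -1]] · [[-1, 2], [2, -5]] = [[98411, -196820], [39364, -78727]].

[[98411, -196820], [39364, -78727]]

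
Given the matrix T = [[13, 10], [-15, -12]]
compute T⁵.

[[793, 550], [-825, -582]]

tr T = 1 and det T = -6, so the characteristic polynomial is λ² − (1)λ + (-6) with roots -2 and 3.
Eigenvectors give P = [[-2, 1], [3, -1]] with P⁻¹ = [[1, 1], [3, 2]], and T = P·diag(-2, 3)·P⁻¹.
Then T⁵ = P·diag(-32, 243)·P⁻¹ = [[64, 243], [-96, -243]] · [[1, 1], [3, 2]] = [[793, 550], [-825, -582]].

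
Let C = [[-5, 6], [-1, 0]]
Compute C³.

tr C = -5 and det C = 6, so the characteristic polynomial is λ² − (-5)λ + (6) with roots -2 and -3.
Eigenvectors give P = [[2, 3], [1, 1]] with P⁻¹ = [[-1, 3], [1, -2]], and C = P·diag(-2, -3)·P⁻¹.
Then C³ = P·diag(-8, -27)·P⁻¹ = [[-16, -81], [-8, -27]] · [[-1, 3], [1, -2]] = [[-65, 114], [-19, 30]].

[[-65, 114], [-19, 30]]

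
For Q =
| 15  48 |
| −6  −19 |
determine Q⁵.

[[1935, 5808], [−726, −2179]]

tr Q = −4 and det Q = 3, so the characteristic polynomial is λ² − (−4)λ + (3) with roots −3 and −1.
Eigenvectors give P = [[−8, −3], [3, 1]] with P⁻¹ = [[1, 3], [−3, −8]], and Q = P·diag(−3, −1)·P⁻¹.
Then Q⁵ = P·diag(−243, −1)·P⁻¹ = [[1944, 3], [−729, −1]] · [[1, 3], [−3, −8]] = [[1935, 5808], [−726, −2179]].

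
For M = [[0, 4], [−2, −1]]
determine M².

[[−8, −4], [2, −7]]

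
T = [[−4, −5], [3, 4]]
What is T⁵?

T² = I (check: tr T = 0 and det T = −1), so T⁵ = T since 5 is odd.

[[−4, −5], [3, 4]]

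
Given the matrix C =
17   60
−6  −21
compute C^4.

tr C = −4 and det C = 3, so the characteristic polynomial is λ² − (−4)λ + (3) with roots −1 and −3.
Eigenvectors give P = [[−10, −3], [3, 1]] with P⁻¹ = [[−1, −3], [3, 10]], and C = P·diag(−1, −3)·P⁻¹.
Then C^4 = P·diag(1, 81)·P⁻¹ = [[−10, −243], [3, 81]] · [[−1, −3], [3, 10]] = [[−719, −2400], [240, 801]].

[[−719, −2400], [240, 801]]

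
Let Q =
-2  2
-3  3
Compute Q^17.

[[-2, 2], [-3, 3]]

Q² = Q (a projection; rank 1, trace 1), so Q^17 = Q.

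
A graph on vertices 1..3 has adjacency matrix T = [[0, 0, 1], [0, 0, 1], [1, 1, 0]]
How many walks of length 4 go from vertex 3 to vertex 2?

0

The number of length-4 walks from vertex 3 to vertex 2 is entry (3,2) of T⁴, where T is the adjacency matrix.
T² = [[1, 1, 0], [1, 1, 0], [0, 0, 2]]
T³ = [[0, 0, 2], [0, 0, 2], [2, 2, 0]]
T⁴ = [[2, 2, 0], [2, 2, 0], [0, 0, 4]]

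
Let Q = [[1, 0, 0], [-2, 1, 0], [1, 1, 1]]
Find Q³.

Q = I + N where N = [[0, 0, 0], [-2, 0, 0], [1, 1, 0]] is strictly lower-triangular, so N³ = 0.
(I + N)³ = I + 3·N + 3·N² = [[1, 0, 0], [-6, 1, 0], [-3, 3, 1]].

[[1, 0, 0], [-6, 1, 0], [-3, 3, 1]]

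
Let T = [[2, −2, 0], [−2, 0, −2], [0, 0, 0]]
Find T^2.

[[8, −4, 4], [−4, 4, 0], [0, 0, 0]]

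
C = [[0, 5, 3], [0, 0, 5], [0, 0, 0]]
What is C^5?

[[0, 0, 0], [0, 0, 0], [0, 0, 0]]

C is strictly triangular, hence nilpotent: C^3 = 0, so C^5 = 0.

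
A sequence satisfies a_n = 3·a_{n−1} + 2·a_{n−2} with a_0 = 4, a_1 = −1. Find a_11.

353509

With companion matrix Q = [[3, 2], [1, 0]], [a_n, a_{n−1}]ᵀ = Q·[a_{n−1}, a_{n−2}]ᵀ, so [a_11, a_10]ᵀ = Q^10·[a_1, a_0]ᵀ.
Q^10 = [[283667, 159294], [79647, 44726]], giving [a_11, a_10]ᵀ = [[353509], [99257]].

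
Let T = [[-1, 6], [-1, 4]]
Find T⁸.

tr T = 3 and det T = 2, so the characteristic polynomial is λ² − (3)λ + (2) with roots 1 and 2.
Eigenvectors give P = [[3, -2], [1, -1]] with P⁻¹ = [[1, -2], [1, -3]], and T = P·diag(1, 2)·P⁻¹.
Then T⁸ = P·diag(1, 256)·P⁻¹ = [[3, -512], [1, -256]] · [[1, -2], [1, -3]] = [[-509, 1530], [-255, 766]].

[[-509, 1530], [-255, 766]]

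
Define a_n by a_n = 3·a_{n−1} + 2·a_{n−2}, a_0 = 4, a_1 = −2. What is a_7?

With companion matrix A = [[3, 2], [1, 0]], [a_n, a_{n−1}]ᵀ = A·[a_{n−1}, a_{n−2}]ᵀ, so [a_7, a_6]ᵀ = A⁶·[a_1, a_0]ᵀ.
A⁶ = [[1763, 990], [495, 278]], giving [a_7, a_6]ᵀ = [[434], [122]].

434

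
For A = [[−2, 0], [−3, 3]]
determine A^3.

A^2 = [[4, 0], [−3, 9]]
A^3 = [[−8, 0], [−21, 27]]

[[−8, 0], [−21, 27]]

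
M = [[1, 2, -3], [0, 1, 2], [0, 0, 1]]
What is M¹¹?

[[1, 22, 187], [0, 1, 22], [0, 0, 1]]

M = I + N where N = [[0, 2, -3], [0, 0, 2], [0, 0, 0]] is strictly upper-triangular, so N³ = 0.
(I + N)¹¹ = I + 11·N + 55·N² = [[1, 22, 187], [0, 1, 22], [0, 0, 1]].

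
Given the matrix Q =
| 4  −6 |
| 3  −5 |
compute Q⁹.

tr Q = −1 and det Q = −2, so the characteristic polynomial is λ² − (−1)λ + (−2) with roots 1 and −2.
Eigenvectors give P = [[2, −1], [1, −1]] with P⁻¹ = [[1, −1], [1, −2]], and Q = P·diag(1, −2)·P⁻¹.
Then Q⁹ = P·diag(1, −512)·P⁻¹ = [[2, 512], [1, 512]] · [[1, −1], [1, −2]] = [[514, −1026], [513, −1025]].

[[514, −1026], [513, −1025]]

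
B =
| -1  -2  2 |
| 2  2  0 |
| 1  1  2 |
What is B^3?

B^2 = [[-1, 0, 2], [2, 0, 4], [3, 2, 6]]
B^3 = [[3, 4, 2], [2, 0, 12], [7, 4, 18]]

[[3, 4, 2], [2, 0, 12], [7, 4, 18]]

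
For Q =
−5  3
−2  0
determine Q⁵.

[[−665, 633], [−422, 390]]

tr Q = −5 and det Q = 6, so the characteristic polynomial is λ² − (−5)λ + (6) with roots −3 and −2.
Eigenvectors give P = [[3, 1], [2, 1]] with P⁻¹ = [[1, −1], [−2, 3]], and Q = P·diag(−3, −2)·P⁻¹.
Then Q⁵ = P·diag(−243, −32)·P⁻¹ = [[−729, −32], [−486, −32]] · [[1, −1], [−2, 3]] = [[−665, 633], [−422, 390]].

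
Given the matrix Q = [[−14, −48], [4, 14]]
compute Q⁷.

tr Q = 0 and det Q = −4, so the characteristic polynomial is λ² − (0)λ + (−4) with roots −2 and 2.
Eigenvectors give P = [[4, −3], [−1, 1]] with P⁻¹ = [[1, 3], [1, 4]], and Q = P·diag(−2, 2)·P⁻¹.
Then Q⁷ = P·diag(−128, 128)·P⁻¹ = [[−512, −384], [128, 128]] · [[1, 3], [1, 4]] = [[−896, −3072], [256, 896]].

[[−896, −3072], [256, 896]]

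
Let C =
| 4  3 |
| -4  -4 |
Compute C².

[[4, 0], [0, 4]]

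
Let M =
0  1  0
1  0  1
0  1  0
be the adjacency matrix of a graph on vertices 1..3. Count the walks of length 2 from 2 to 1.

The number of length-2 walks from vertex 2 to vertex 1 is entry (2,1) of M^2, where M is the adjacency matrix.
M^2 = [[1, 0, 1], [0, 2, 0], [1, 0, 1]]

0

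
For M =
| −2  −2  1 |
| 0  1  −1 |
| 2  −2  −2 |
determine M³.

[[−16, −8, 10], [6, 5, −7], [32, −2, −22]]

M² = [[6, 0, −2], [−2, 3, 1], [−8, −2, 8]]
M³ = [[−16, −8, 10], [6, 5, −7], [32, −2, −22]]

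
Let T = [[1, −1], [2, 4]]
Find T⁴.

tr T = 5 and det T = 6, so the characteristic polynomial is λ² − (5)λ + (6) with roots 2 and 3.
Eigenvectors give P = [[−1, −1], [1, 2]] with P⁻¹ = [[−2, −1], [1, 1]], and T = P·diag(2, 3)·P⁻¹.
Then T⁴ = P·diag(16, 81)·P⁻¹ = [[−16, −81], [16, 162]] · [[−2, −1], [1, 1]] = [[−49, −65], [130, 146]].

[[−49, −65], [130, 146]]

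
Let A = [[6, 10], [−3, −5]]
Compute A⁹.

[[6, 10], [−3, −5]]

A² = A (a projection; rank 1, trace 1), so A⁹ = A.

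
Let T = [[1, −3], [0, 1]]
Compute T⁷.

T = I + N where N = [[0, −3], [0, 0]] is strictly upper-triangular, so N² = 0.
(I + N)⁷ = I + 7·N = [[1, −21], [0, 1]].

[[1, −21], [0, 1]]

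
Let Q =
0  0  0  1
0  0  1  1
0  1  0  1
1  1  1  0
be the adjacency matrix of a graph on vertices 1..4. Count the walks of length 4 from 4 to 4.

11

The number of length-4 walks from vertex 4 to vertex 4 is entry (4,4) of Q⁴, where Q is the adjacency matrix.
Q² = [[1, 1, 1, 0], [1, 2, 1, 1], [1, 1, 2, 1], [0, 1, 1, 3]]
Q³ = [[0, 1, 1, 3], [1, 2, 3, 4], [1, 3, 2, 4], [3, 4, 4, 2]]
Q⁴ = [[3, 4, 4, 2], [4, 7, 6, 6], [4, 6, 7, 6], [2, 6, 6, 11]]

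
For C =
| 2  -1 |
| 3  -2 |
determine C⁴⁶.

C² = I (check: tr C = 0 and det C = -1), so C⁴⁶ = I since 46 is even.

[[1, 0], [0, 1]]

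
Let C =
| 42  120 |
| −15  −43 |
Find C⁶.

tr C = −1 and det C = −6, so the characteristic polynomial is λ² − (−1)λ + (−6) with roots 2 and −3.
Eigenvectors give P = [[−3, −8], [1, 3]] with P⁻¹ = [[−3, −8], [1, 3]], and C = P·diag(2, −3)·P⁻¹.
Then C⁶ = P·diag(64, 729)·P⁻¹ = [[−192, −5832], [64, 2187]] · [[−3, −8], [1, 3]] = [[−5256, −15960], [1995, 6049]].

[[−5256, −15960], [1995, 6049]]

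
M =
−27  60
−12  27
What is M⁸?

tr M = 0 and det M = −9, so the characteristic polynomial is λ² − (0)λ + (−9) with roots −3 and 3.
Eigenvectors give P = [[5, 2], [2, 1]] with P⁻¹ = [[1, −2], [−2, 5]], and M = P·diag(−3, 3)·P⁻¹.
Then M⁸ = P·diag(6561, 6561)·P⁻¹ = [[32805, 13122], [13122, 6561]] · [[1, −2], [−2, 5]] = [[6561, 0], [0, 6561]].

[[6561, 0], [0, 6561]]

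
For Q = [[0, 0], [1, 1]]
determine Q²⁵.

[[0, 0], [1, 1]]

Q² = Q (a projection; rank 1, trace 1), so Q²⁵ = Q.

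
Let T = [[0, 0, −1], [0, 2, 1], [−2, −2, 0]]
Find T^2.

[[2, 2, 0], [−2, 2, 2], [0, −4, 0]]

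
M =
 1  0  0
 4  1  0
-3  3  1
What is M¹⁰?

[[1, 0, 0], [40, 1, 0], [510, 30, 1]]

M = I + N where N = [[0, 0, 0], [4, 0, 0], [-3, 3, 0]] is strictly lower-triangular, so N³ = 0.
(I + N)¹⁰ = I + 10·N + 45·N² = [[1, 0, 0], [40, 1, 0], [510, 30, 1]].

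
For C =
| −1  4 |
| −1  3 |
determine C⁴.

[[−7, 16], [−4, 9]]

C² = [[−3, 8], [−2, 5]]
C³ = [[−5, 12], [−3, 7]]
C⁴ = [[−7, 16], [−4, 9]]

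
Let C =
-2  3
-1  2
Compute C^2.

[[1, 0], [0, 1]]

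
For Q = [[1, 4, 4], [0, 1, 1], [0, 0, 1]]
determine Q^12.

[[1, 48, 312], [0, 1, 12], [0, 0, 1]]

Q = I + N where N = [[0, 4, 4], [0, 0, 1], [0, 0, 0]] is strictly upper-triangular, so N^3 = 0.
(I + N)^12 = I + 12·N + 66·N^2 = [[1, 48, 312], [0, 1, 12], [0, 0, 1]].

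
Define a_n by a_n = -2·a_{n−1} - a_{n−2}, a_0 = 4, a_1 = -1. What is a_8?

With companion matrix C = [[-2, -1], [1, 0]], [a_n, a_{n−1}]ᵀ = C·[a_{n−1}, a_{n−2}]ᵀ, so [a_8, a_7]ᵀ = C^7·[a_1, a_0]ᵀ.
C^7 = [[-8, -7], [7, 6]], giving [a_8, a_7]ᵀ = [[-20], [17]].

-20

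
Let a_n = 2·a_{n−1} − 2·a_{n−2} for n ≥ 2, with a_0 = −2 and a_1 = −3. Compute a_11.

32

With companion matrix T = [[2, −2], [1, 0]], [a_n, a_{n−1}]ᵀ = T·[a_{n−1}, a_{n−2}]ᵀ, so [a_11, a_10]ᵀ = T^10·[a_1, a_0]ᵀ.
T^10 = [[32, −64], [32, −32]], giving [a_11, a_10]ᵀ = [[32], [−32]].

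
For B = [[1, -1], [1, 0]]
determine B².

[[0, -1], [1, -1]]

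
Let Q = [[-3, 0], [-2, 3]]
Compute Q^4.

[[81, 0], [0, 81]]

Q^2 = [[9, 0], [0, 9]]
Q^3 = [[-27, 0], [-18, 27]]
Q^4 = [[81, 0], [0, 81]]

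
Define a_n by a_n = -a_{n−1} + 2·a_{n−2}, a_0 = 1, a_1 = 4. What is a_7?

130

With companion matrix B = [[-1, 2], [1, 0]], [a_n, a_{n−1}]ᵀ = B·[a_{n−1}, a_{n−2}]ᵀ, so [a_7, a_6]ᵀ = B⁶·[a_1, a_0]ᵀ.
B⁶ = [[43, -42], [-21, 22]], giving [a_7, a_6]ᵀ = [[130], [-62]].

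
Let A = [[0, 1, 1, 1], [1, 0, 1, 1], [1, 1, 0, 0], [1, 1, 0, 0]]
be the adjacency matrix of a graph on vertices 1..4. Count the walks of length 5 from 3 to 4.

18

The number of length-5 walks from vertex 3 to vertex 4 is entry (3,4) of A⁵, where A is the adjacency matrix.
A² = [[3, 2, 1, 1], [2, 3, 1, 1], [1, 1, 2, 2], [1, 1, 2, 2]]
A³ = [[4, 5, 5, 5], [5, 4, 5, 5], [5, 5, 2, 2], [5, 5, 2, 2]]
A⁴ = [[15, 14, 9, 9], [14, 15, 9, 9], [9, 9, 10, 10], [9, 9, 10, 10]]
A⁵ = [[32, 33, 29, 29], [33, 32, 29, 29], [29, 29, 18, 18], [29, 29, 18, 18]]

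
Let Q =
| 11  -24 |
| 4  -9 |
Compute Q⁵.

tr Q = 2 and det Q = -3, so the characteristic polynomial is λ² − (2)λ + (-3) with roots -1 and 3.
Eigenvectors give P = [[-2, 3], [-1, 1]] with P⁻¹ = [[1, -3], [1, -2]], and Q = P·diag(-1, 3)·P⁻¹.
Then Q⁵ = P·diag(-1, 243)·P⁻¹ = [[2, 729], [1, 243]] · [[1, -3], [1, -2]] = [[731, -1464], [244, -489]].

[[731, -1464], [244, -489]]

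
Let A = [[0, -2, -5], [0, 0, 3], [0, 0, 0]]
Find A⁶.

A is strictly triangular, hence nilpotent: A³ = 0, so A⁶ = 0.

[[0, 0, 0], [0, 0, 0], [0, 0, 0]]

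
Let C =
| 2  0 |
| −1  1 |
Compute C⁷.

[[128, 0], [−127, 1]]

tr C = 3 and det C = 2, so the characteristic polynomial is λ² − (3)λ + (2) with roots 2 and 1.
Eigenvectors give P = [[−1, 0], [1, 1]] with P⁻¹ = [[−1, 0], [1, 1]], and C = P·diag(2, 1)·P⁻¹.
Then C⁷ = P·diag(128, 1)·P⁻¹ = [[−128, 0], [128, 1]] · [[−1, 0], [1, 1]] = [[128, 0], [−127, 1]].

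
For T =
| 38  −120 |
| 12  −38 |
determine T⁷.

[[2432, −7680], [768, −2432]]

tr T = 0 and det T = −4, so the characteristic polynomial is λ² − (0)λ + (−4) with roots 2 and −2.
Eigenvectors give P = [[10, 3], [3, 1]] with P⁻¹ = [[1, −3], [−3, 10]], and T = P·diag(2, −2)·P⁻¹.
Then T⁷ = P·diag(128, −128)·P⁻¹ = [[1280, −384], [384, −128]] · [[1, −3], [−3, 10]] = [[2432, −7680], [768, −2432]].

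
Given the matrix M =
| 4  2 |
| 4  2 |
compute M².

[[24, 12], [24, 12]]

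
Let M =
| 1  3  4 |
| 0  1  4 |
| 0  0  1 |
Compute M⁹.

[[1, 27, 468], [0, 1, 36], [0, 0, 1]]

M = I + N where N = [[0, 3, 4], [0, 0, 4], [0, 0, 0]] is strictly upper-triangular, so N³ = 0.
(I + N)⁹ = I + 9·N + 36·N² = [[1, 27, 468], [0, 1, 36], [0, 0, 1]].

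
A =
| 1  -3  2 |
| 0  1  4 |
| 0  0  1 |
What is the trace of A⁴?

3

A = I + N where N = [[0, -3, 2], [0, 0, 4], [0, 0, 0]] is strictly upper-triangular, so N³ = 0.
(I + N)⁴ = I + 4·N + 6·N² = [[1, -12, -64], [0, 1, 16], [0, 0, 1]].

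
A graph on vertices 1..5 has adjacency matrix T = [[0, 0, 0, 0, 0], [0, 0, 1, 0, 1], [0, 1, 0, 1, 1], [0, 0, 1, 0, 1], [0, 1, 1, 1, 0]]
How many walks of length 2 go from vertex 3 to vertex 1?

0

The number of length-2 walks from vertex 3 to vertex 1 is entry (3,1) of T², where T is the adjacency matrix.
T² = [[0, 0, 0, 0, 0], [0, 2, 1, 2, 1], [0, 1, 3, 1, 2], [0, 2, 1, 2, 1], [0, 1, 2, 1, 3]]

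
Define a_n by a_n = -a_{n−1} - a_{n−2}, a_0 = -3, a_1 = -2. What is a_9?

With companion matrix A = [[-1, -1], [1, 0]], [a_n, a_{n−1}]ᵀ = A·[a_{n−1}, a_{n−2}]ᵀ, so [a_9, a_8]ᵀ = A^8·[a_1, a_0]ᵀ.
A^8 = [[0, 1], [-1, -1]], giving [a_9, a_8]ᵀ = [[-3], [5]].

-3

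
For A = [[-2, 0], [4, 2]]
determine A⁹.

tr A = 0 and det A = -4, so the characteristic polynomial is λ² − (0)λ + (-4) with roots -2 and 2.
Eigenvectors give P = [[1, 0], [-1, -1]] with P⁻¹ = [[1, 0], [-1, -1]], and A = P·diag(-2, 2)·P⁻¹.
Then A⁹ = P·diag(-512, 512)·P⁻¹ = [[-512, 0], [512, -512]] · [[1, 0], [-1, -1]] = [[-512, 0], [1024, 512]].

[[-512, 0], [1024, 512]]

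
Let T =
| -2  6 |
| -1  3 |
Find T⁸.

T² = T (a projection; rank 1, trace 1), so T⁸ = T.

[[-2, 6], [-1, 3]]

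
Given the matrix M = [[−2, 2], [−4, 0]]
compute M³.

[[24, −8], [16, 16]]

M² = [[−4, −4], [8, −8]]
M³ = [[24, −8], [16, 16]]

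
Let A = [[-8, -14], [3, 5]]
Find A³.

[[-50, -98], [21, 41]]

tr A = -3 and det A = 2, so the characteristic polynomial is λ² − (-3)λ + (2) with roots -1 and -2.
Eigenvectors give P = [[-2, 7], [1, -3]] with P⁻¹ = [[3, 7], [1, 2]], and A = P·diag(-1, -2)·P⁻¹.
Then A³ = P·diag(-1, -8)·P⁻¹ = [[2, -56], [-1, 24]] · [[3, 7], [1, 2]] = [[-50, -98], [21, 41]].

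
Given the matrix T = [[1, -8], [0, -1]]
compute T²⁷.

[[1, -8], [0, -1]]

T² = I (check: tr T = 0 and det T = -1), so T²⁷ = T since 27 is odd.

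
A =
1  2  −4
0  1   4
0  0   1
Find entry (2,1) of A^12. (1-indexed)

A = I + N where N = [[0, 2, −4], [0, 0, 4], [0, 0, 0]] is strictly upper-triangular, so N^3 = 0.
(I + N)^12 = I + 12·N + 66·N^2 = [[1, 24, 480], [0, 1, 48], [0, 0, 1]].

0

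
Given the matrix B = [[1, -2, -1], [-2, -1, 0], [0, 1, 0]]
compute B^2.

[[5, -1, -1], [0, 5, 2], [-2, -1, 0]]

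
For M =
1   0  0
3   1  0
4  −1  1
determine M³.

[[1, 0, 0], [9, 1, 0], [3, −3, 1]]

M = I + N where N = [[0, 0, 0], [3, 0, 0], [4, −1, 0]] is strictly lower-triangular, so N³ = 0.
(I + N)³ = I + 3·N + 3·N² = [[1, 0, 0], [9, 1, 0], [3, −3, 1]].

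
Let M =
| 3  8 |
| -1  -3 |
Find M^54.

[[1, 0], [0, 1]]

M² = I (check: tr M = 0 and det M = -1), so M^54 = I since 54 is even.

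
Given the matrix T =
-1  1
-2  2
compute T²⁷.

T² = T (a projection; rank 1, trace 1), so T²⁷ = T.

[[-1, 1], [-2, 2]]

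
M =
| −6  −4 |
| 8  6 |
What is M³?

[[−24, −16], [32, 24]]

tr M = 0 and det M = −4, so the characteristic polynomial is λ² − (0)λ + (−4) with roots 2 and −2.
Eigenvectors give P = [[−1, 1], [2, −1]] with P⁻¹ = [[1, 1], [2, 1]], and M = P·diag(2, −2)·P⁻¹.
Then M³ = P·diag(8, −8)·P⁻¹ = [[−8, −8], [16, 8]] · [[1, 1], [2, 1]] = [[−24, −16], [32, 24]].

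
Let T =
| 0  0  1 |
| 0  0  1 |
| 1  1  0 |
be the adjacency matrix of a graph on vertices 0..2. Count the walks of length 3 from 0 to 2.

The number of length-3 walks from vertex 0 to vertex 2 is entry (0,2) of T³, where T is the adjacency matrix.
T² = [[1, 1, 0], [1, 1, 0], [0, 0, 2]]
T³ = [[0, 0, 2], [0, 0, 2], [2, 2, 0]]

2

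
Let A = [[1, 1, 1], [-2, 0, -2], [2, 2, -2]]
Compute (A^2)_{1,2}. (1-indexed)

3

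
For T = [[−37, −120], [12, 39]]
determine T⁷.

[[−19693, −65640], [6564, 21879]]

tr T = 2 and det T = −3, so the characteristic polynomial is λ² − (2)λ + (−3) with roots 3 and −1.
Eigenvectors give P = [[−3, 10], [1, −3]] with P⁻¹ = [[3, 10], [1, 3]], and T = P·diag(3, −1)·P⁻¹.
Then T⁷ = P·diag(2187, −1)·P⁻¹ = [[−6561, −10], [2187, 3]] · [[3, 10], [1, 3]] = [[−19693, −65640], [6564, 21879]].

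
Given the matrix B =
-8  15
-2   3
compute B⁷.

tr B = -5 and det B = 6, so the characteristic polynomial is λ² − (-5)λ + (6) with roots -3 and -2.
Eigenvectors give P = [[-3, -5], [-1, -2]] with P⁻¹ = [[-2, 5], [1, -3]], and B = P·diag(-3, -2)·P⁻¹.
Then B⁷ = P·diag(-2187, -128)·P⁻¹ = [[6561, 640], [2187, 256]] · [[-2, 5], [1, -3]] = [[-12482, 30885], [-4118, 10167]].

[[-12482, 30885], [-4118, 10167]]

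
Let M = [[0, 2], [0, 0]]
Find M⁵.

[[0, 0], [0, 0]]

M is strictly triangular, hence nilpotent: M² = 0, so M⁵ = 0.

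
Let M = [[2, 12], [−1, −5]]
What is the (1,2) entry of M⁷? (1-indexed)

tr M = −3 and det M = 2, so the characteristic polynomial is λ² − (−3)λ + (2) with roots −2 and −1.
Eigenvectors give P = [[−3, 4], [1, −1]] with P⁻¹ = [[1, 4], [1, 3]], and M = P·diag(−2, −1)·P⁻¹.
Then M⁷ = P·diag(−128, −1)·P⁻¹ = [[384, −4], [−128, 1]] · [[1, 4], [1, 3]] = [[380, 1524], [−127, −509]].

1524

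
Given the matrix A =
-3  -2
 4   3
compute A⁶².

A² = I (check: tr A = 0 and det A = -1), so A⁶² = I since 62 is even.

[[1, 0], [0, 1]]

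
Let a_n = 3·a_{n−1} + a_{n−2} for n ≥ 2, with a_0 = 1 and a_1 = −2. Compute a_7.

With companion matrix B = [[3, 1], [1, 0]], [a_n, a_{n−1}]ᵀ = B·[a_{n−1}, a_{n−2}]ᵀ, so [a_7, a_6]ᵀ = B⁶·[a_1, a_0]ᵀ.
B⁶ = [[1189, 360], [360, 109]], giving [a_7, a_6]ᵀ = [[−2018], [−611]].

−2018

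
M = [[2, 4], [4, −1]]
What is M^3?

[[56, 76], [76, −1]]

M^2 = [[20, 4], [4, 17]]
M^3 = [[56, 76], [76, −1]]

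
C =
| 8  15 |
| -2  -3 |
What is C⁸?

[[38086, 94575], [-12610, -31269]]

tr C = 5 and det C = 6, so the characteristic polynomial is λ² − (5)λ + (6) with roots 2 and 3.
Eigenvectors give P = [[-5, -3], [2, 1]] with P⁻¹ = [[1, 3], [-2, -5]], and C = P·diag(2, 3)·P⁻¹.
Then C⁸ = P·diag(256, 6561)·P⁻¹ = [[-1280, -19683], [512, 6561]] · [[1, 3], [-2, -5]] = [[38086, 94575], [-12610, -31269]].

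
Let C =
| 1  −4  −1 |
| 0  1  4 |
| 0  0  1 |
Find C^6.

C = I + N where N = [[0, −4, −1], [0, 0, 4], [0, 0, 0]] is strictly upper-triangular, so N^3 = 0.
(I + N)^6 = I + 6·N + 15·N^2 = [[1, −24, −246], [0, 1, 24], [0, 0, 1]].

[[1, −24, −246], [0, 1, 24], [0, 0, 1]]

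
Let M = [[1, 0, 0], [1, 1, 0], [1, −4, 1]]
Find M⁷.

[[1, 0, 0], [7, 1, 0], [−77, −28, 1]]

M = I + N where N = [[0, 0, 0], [1, 0, 0], [1, −4, 0]] is strictly lower-triangular, so N³ = 0.
(I + N)⁷ = I + 7·N + 21·N² = [[1, 0, 0], [7, 1, 0], [−77, −28, 1]].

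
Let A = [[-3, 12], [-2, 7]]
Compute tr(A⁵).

244

tr A = 4 and det A = 3, so the characteristic polynomial is λ² − (4)λ + (3) with roots 3 and 1.
Eigenvectors give P = [[-2, 3], [-1, 1]] with P⁻¹ = [[1, -3], [1, -2]], and A = P·diag(3, 1)·P⁻¹.
Then A⁵ = P·diag(243, 1)·P⁻¹ = [[-486, 3], [-243, 1]] · [[1, -3], [1, -2]] = [[-483, 1452], [-242, 727]].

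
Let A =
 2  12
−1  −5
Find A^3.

tr A = −3 and det A = 2, so the characteristic polynomial is λ² − (−3)λ + (2) with roots −2 and −1.
Eigenvectors give P = [[−3, 4], [1, −1]] with P⁻¹ = [[1, 4], [1, 3]], and A = P·diag(−2, −1)·P⁻¹.
Then A^3 = P·diag(−8, −1)·P⁻¹ = [[24, −4], [−8, 1]] · [[1, 4], [1, 3]] = [[20, 84], [−7, −29]].

[[20, 84], [−7, −29]]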